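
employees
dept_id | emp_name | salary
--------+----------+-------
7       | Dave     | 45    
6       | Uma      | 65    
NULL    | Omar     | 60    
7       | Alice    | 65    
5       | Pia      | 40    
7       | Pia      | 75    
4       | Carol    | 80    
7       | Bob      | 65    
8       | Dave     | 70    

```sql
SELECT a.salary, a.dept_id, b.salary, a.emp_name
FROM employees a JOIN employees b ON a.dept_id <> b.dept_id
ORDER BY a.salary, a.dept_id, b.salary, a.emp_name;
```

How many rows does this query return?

INNER JOIN keeps only pairs where the ON condition holds.
Matching on a.dept_id <> b.dept_id. A NULL in a compared column never satisfies the condition.
Matched pairs: 44.
Total: 44 rows.

44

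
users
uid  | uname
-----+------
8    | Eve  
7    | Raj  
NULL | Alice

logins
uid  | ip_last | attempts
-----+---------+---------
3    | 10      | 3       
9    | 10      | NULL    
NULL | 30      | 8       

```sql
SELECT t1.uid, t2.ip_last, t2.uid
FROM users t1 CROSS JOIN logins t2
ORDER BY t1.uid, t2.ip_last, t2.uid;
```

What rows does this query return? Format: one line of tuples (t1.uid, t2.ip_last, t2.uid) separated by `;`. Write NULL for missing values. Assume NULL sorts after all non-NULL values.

(7, 10, 3); (7, 10, 9); (7, 30, NULL); (8, 10, 3); (8, 10, 9); (8, 30, NULL); (NULL, 10, 3); (NULL, 10, 9); (NULL, 30, NULL)

CROSS JOIN pairs every row of `users` with every row of `logins`: 3 × 3 = 9 rows.
After projecting and ordering:
t1.uid | t2.ip_last | t2.uid
7 | 10 | 3
7 | 10 | 9
7 | 30 | NULL
8 | 10 | 3
8 | 10 | 9
8 | 30 | NULL
NULL | 10 | 3
NULL | 10 | 9
NULL | 30 | NULL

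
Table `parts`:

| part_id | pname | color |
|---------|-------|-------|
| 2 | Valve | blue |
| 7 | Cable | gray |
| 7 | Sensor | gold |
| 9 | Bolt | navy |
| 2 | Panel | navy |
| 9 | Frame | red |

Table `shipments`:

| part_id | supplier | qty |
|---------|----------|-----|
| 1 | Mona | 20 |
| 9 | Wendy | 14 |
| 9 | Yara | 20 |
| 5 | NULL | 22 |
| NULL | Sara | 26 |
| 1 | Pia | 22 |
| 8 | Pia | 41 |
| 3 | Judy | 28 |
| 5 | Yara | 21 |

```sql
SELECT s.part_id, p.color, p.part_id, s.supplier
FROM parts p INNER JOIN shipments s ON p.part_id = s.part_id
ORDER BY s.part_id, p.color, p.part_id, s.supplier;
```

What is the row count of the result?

4

INNER JOIN keeps only pairs where the ON condition holds.
Matching on p.part_id = s.part_id. A NULL in a compared column never satisfies the condition.
- p[0] part_id=2 → no match; dropped.
- p[1] part_id=7 → no match; dropped.
- p[2] part_id=7 → no match; dropped.
- p[3] part_id=9 → 2 match(es) in s → 2 row(s).
- p[4] part_id=2 → no match; dropped.
- p[5] part_id=9 → 2 match(es) in s → 2 row(s).
Total: 4 rows.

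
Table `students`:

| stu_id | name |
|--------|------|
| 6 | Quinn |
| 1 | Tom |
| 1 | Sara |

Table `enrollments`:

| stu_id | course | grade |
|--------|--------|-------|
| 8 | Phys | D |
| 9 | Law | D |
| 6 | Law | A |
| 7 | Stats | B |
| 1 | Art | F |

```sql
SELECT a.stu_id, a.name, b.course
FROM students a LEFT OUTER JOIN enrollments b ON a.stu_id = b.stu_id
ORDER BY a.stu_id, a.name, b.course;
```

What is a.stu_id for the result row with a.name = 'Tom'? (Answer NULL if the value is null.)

1

LEFT JOIN keeps every row from `students`; unmatched rows get NULL for `enrollments`'s columns.
Matching on a.stu_id = b.stu_id.
- a[0] stu_id=6 → 1 match(es) in b → 1 row(s).
- a[1] stu_id=1 → 1 match(es) in b → 1 row(s).
- a[2] stu_id=1 → 1 match(es) in b → 1 row(s).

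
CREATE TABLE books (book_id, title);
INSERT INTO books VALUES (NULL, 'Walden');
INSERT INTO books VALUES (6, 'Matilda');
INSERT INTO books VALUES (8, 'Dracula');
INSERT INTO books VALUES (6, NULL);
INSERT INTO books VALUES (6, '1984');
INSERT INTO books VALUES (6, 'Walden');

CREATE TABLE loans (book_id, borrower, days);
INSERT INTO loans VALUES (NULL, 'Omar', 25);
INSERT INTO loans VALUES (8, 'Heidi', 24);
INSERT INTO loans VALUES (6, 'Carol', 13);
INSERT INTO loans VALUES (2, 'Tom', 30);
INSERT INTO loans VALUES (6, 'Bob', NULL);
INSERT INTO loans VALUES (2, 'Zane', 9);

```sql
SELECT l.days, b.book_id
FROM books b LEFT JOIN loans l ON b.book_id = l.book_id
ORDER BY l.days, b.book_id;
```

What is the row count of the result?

10

LEFT JOIN keeps every row from `books`; unmatched rows get NULL for `loans`'s columns.
Matching on b.book_id = l.book_id. A NULL in a compared column never satisfies the condition.
- b (book_id=NULL) has no partner → padded with NULL.
- b (book_id=6) pairs with 2 row(s) of l.
- b (book_id=8) pairs with 1 row(s) of l.
- b (book_id=6) pairs with 2 row(s) of l.
- b (book_id=6) pairs with 2 row(s) of l.
- b (book_id=6) pairs with 2 row(s) of l.
Total: 9 matched + 1 padded = 10 rows.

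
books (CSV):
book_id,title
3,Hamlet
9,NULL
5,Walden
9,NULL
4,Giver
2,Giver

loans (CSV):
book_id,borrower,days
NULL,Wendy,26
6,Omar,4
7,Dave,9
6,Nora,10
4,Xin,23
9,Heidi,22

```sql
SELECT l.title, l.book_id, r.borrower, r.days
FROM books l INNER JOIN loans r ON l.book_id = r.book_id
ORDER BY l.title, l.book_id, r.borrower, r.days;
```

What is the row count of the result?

3

INNER JOIN keeps only pairs where the ON condition holds.
Matching on l.book_id = r.book_id. A NULL in a compared column never satisfies the condition.
- l row (book_id=3): no match → dropped.
- l row (book_id=9): matches 1 r row(s) → 1 output row(s).
- l row (book_id=5): no match → dropped.
- l row (book_id=9): matches 1 r row(s) → 1 output row(s).
- l row (book_id=4): matches 1 r row(s) → 1 output row(s).
- l row (book_id=2): no match → dropped.
Total: 3 rows.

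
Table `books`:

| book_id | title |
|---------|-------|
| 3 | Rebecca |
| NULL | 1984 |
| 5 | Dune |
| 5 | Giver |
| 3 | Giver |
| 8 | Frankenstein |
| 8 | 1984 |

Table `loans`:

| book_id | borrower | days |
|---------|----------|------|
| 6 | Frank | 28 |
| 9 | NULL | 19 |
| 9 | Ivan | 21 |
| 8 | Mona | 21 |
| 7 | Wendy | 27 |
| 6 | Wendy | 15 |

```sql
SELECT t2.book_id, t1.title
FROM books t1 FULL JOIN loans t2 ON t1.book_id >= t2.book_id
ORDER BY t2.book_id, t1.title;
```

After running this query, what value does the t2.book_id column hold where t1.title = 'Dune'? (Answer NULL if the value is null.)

NULL

FULL OUTER JOIN keeps every row from both sides; unmatched rows get NULL for the other side's columns.
Matching on t1.book_id >= t2.book_id. A NULL in a compared column never satisfies the condition.
- t1 (book_id=3) has no partner → padded with NULL.
- t1 (book_id=NULL) has no partner → padded with NULL.
- t1 (book_id=5) has no partner → padded with NULL.
- t1 (book_id=5) has no partner → padded with NULL.
- t1 (book_id=3) has no partner → padded with NULL.
- t1 (book_id=8) pairs with 4 row(s) of t2.
- t1 (book_id=8) pairs with 4 row(s) of t2.
- 2 row(s) from t2 found no t1 partner → padded with NULL.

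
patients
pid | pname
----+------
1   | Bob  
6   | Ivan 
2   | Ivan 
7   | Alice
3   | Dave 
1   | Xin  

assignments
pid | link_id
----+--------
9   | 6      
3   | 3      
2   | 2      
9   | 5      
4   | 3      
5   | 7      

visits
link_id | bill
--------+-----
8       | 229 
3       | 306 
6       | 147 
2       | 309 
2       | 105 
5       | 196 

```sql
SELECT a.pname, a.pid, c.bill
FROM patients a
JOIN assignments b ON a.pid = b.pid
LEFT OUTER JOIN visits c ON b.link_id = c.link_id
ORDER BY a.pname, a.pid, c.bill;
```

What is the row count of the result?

3

Evaluate left to right. First `patients a INNER JOIN assignments b` on pid: 2 row(s).
Then LEFT JOIN `visits c` on link_id: each of those 2 rows is kept; rows whose b.link_id has no match in c get NULL for c's columns.
Result: 3 row(s).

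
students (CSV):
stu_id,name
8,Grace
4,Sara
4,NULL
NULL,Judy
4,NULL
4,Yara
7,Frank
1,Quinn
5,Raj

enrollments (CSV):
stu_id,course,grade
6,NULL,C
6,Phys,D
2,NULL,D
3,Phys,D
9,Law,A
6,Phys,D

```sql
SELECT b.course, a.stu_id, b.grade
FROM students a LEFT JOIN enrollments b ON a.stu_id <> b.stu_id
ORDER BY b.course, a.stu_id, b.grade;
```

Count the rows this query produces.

LEFT JOIN keeps every row from `students`; unmatched rows get NULL for `enrollments`'s columns.
Matching on a.stu_id <> b.stu_id. A NULL in a compared column never satisfies the condition.
Matched pairs: 48; unmatched a rows kept: 1.
Total: 48 matched + 1 padded = 49 rows.

49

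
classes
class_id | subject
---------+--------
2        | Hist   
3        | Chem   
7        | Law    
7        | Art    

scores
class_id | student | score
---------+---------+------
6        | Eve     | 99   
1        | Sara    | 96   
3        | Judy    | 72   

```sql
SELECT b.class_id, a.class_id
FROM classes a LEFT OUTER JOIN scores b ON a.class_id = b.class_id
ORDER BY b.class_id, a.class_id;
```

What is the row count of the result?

4

LEFT JOIN keeps every row from `classes`; unmatched rows get NULL for `scores`'s columns.
Matching on a.class_id = b.class_id.
- a[0] class_id=2 → no match; kept with NULLs on the b side.
- a[1] class_id=3 → 1 match(es) in b → 1 row(s).
- a[2] class_id=7 → no match; kept with NULLs on the b side.
- a[3] class_id=7 → no match; kept with NULLs on the b side.
Total: 1 matched + 3 padded = 4 rows.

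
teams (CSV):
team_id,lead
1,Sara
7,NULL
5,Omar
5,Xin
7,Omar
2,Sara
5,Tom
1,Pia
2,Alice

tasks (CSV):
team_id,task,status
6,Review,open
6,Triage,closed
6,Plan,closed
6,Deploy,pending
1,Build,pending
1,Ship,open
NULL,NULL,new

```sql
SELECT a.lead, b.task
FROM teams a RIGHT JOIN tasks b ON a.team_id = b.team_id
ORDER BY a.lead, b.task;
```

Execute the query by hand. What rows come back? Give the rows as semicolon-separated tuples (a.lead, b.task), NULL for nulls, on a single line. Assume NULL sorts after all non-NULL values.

RIGHT JOIN keeps every row from `tasks`; unmatched rows get NULL for `teams`'s columns.
Matching on a.team_id = b.team_id. A NULL in a compared column never satisfies the condition.
- team_id=1: 2 matching b row(s), so 2 row(s) emitted.
- team_id=7: no matching b row.
- team_id=5: no matching b row.
- team_id=5: no matching b row.
- team_id=7: no matching b row.
- team_id=2: no matching b row.
- team_id=5: no matching b row.
- team_id=1: 2 matching b row(s), so 2 row(s) emitted.
- team_id=2: no matching b row.
- 5 b row(s) had no a match → kept, a columns NULL.
After projecting and ordering:
a.lead | b.task
Pia | Build
Pia | Ship
Sara | Build
Sara | Ship
NULL | Deploy
NULL | Plan
NULL | Review
NULL | Triage
NULL | NULL

(Pia, Build); (Pia, Ship); (Sara, Build); (Sara, Ship); (NULL, Deploy); (NULL, Plan); (NULL, Review); (NULL, Triage); (NULL, NULL)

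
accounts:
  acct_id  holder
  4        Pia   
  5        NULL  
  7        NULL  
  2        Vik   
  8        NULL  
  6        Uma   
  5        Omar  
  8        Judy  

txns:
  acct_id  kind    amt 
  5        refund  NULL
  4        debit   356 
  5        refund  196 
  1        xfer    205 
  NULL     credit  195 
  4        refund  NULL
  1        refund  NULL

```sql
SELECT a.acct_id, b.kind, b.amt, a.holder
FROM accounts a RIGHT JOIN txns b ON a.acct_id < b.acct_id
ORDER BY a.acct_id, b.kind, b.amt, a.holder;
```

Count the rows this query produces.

9

RIGHT JOIN keeps every row from `txns`; unmatched rows get NULL for `accounts`'s columns.
Matching on a.acct_id < b.acct_id. A NULL in a compared column never satisfies the condition.
Matched pairs: 6; unmatched b rows kept: 3.
Total: 6 matched + 3 padded = 9 rows.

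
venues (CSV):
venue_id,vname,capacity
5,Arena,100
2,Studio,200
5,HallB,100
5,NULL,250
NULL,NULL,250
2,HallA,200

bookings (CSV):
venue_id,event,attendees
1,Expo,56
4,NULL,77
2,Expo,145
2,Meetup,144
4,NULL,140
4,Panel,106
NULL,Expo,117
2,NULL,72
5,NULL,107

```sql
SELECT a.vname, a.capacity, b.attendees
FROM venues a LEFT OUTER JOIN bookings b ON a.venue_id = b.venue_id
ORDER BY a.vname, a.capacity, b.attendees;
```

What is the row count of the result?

LEFT JOIN keeps every row from `venues`; unmatched rows get NULL for `bookings`'s columns.
Matching on a.venue_id = b.venue_id. A NULL in a compared column never satisfies the condition.
- a[0] venue_id=5 → 1 match(es) in b → 1 row(s).
- a[1] venue_id=2 → 3 match(es) in b → 3 row(s).
- a[2] venue_id=5 → 1 match(es) in b → 1 row(s).
- a[3] venue_id=5 → 1 match(es) in b → 1 row(s).
- a[4] venue_id=NULL → no match; kept with NULLs on the b side.
- a[5] venue_id=2 → 3 match(es) in b → 3 row(s).
Total: 9 matched + 1 padded = 10 rows.

10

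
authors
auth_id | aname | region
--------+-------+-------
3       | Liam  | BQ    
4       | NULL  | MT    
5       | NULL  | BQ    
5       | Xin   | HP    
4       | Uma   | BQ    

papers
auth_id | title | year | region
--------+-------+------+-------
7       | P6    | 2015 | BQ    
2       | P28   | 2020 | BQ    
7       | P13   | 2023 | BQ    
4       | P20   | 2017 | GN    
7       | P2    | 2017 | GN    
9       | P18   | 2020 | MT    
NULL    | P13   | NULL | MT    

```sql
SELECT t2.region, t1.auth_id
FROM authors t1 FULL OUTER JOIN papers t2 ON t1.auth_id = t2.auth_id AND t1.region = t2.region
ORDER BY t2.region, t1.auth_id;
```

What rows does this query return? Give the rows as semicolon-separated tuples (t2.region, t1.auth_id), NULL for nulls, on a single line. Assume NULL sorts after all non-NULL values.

(BQ, NULL); (BQ, NULL); (BQ, NULL); (GN, NULL); (GN, NULL); (MT, NULL); (MT, NULL); (NULL, 3); (NULL, 4); (NULL, 4); (NULL, 5); (NULL, 5)

FULL OUTER JOIN keeps every row from both sides; unmatched rows get NULL for the other side's columns.
Matching on t1.auth_id = t2.auth_id AND t1.region = t2.region. A NULL in a compared column never satisfies the condition.
- t1 row (auth_id=3, region=BQ): no match → kept, t2 columns NULL.
- t1 row (auth_id=4, region=MT): no match → kept, t2 columns NULL.
- t1 row (auth_id=5, region=BQ): no match → kept, t2 columns NULL.
- t1 row (auth_id=5, region=HP): no match → kept, t2 columns NULL.
- t1 row (auth_id=4, region=BQ): no match → kept, t2 columns NULL.
- 7 t2 row(s) had no t1 match → kept, t1 columns NULL.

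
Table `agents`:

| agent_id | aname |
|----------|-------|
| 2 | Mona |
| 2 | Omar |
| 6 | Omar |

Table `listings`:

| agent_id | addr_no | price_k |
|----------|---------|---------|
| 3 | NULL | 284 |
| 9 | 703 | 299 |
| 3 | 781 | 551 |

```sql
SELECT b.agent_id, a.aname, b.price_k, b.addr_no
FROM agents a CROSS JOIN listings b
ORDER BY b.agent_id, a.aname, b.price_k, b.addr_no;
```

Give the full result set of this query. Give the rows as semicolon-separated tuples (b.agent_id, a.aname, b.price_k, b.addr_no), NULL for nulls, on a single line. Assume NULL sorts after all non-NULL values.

CROSS JOIN pairs every row of `agents` with every row of `listings`: 3 × 3 = 9 rows.

(3, Mona, 284, NULL); (3, Mona, 551, 781); (3, Omar, 284, NULL); (3, Omar, 284, NULL); (3, Omar, 551, 781); (3, Omar, 551, 781); (9, Mona, 299, 703); (9, Omar, 299, 703); (9, Omar, 299, 703)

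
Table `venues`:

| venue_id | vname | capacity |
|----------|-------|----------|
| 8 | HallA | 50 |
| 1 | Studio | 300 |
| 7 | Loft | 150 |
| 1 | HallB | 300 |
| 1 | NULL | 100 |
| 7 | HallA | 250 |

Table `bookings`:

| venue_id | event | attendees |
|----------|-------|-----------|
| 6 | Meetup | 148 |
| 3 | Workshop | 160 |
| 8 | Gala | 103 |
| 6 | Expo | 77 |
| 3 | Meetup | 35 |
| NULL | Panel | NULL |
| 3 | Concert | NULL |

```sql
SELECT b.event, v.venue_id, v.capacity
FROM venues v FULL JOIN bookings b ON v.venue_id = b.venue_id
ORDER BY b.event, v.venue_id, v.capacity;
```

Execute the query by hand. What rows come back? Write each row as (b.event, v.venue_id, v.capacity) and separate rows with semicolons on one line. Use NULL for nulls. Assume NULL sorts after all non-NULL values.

(Concert, NULL, NULL); (Expo, NULL, NULL); (Gala, 8, 50); (Meetup, NULL, NULL); (Meetup, NULL, NULL); (Panel, NULL, NULL); (Workshop, NULL, NULL); (NULL, 1, 100); (NULL, 1, 300); (NULL, 1, 300); (NULL, 7, 150); (NULL, 7, 250)

FULL OUTER JOIN keeps every row from both sides; unmatched rows get NULL for the other side's columns.
Matching on v.venue_id = b.venue_id. A NULL in a compared column never satisfies the condition.
- v (venue_id=8) pairs with 1 row(s) of b.
- v (venue_id=1) has no partner → padded with NULL.
- v (venue_id=7) has no partner → padded with NULL.
- v (venue_id=1) has no partner → padded with NULL.
- v (venue_id=1) has no partner → padded with NULL.
- v (venue_id=7) has no partner → padded with NULL.
- 6 row(s) from b found no v partner → padded with NULL.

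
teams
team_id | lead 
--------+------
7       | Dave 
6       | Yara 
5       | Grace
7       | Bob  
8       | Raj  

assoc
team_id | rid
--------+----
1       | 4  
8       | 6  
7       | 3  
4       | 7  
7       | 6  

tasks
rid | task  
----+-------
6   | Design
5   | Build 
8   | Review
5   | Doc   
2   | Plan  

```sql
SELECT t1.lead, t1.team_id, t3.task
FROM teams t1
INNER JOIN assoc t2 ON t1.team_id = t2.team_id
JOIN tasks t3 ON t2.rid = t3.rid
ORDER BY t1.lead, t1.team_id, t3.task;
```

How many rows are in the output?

Evaluate left to right. First `teams t1 INNER JOIN assoc t2` on team_id: 5 row(s).
Then INNER JOIN `tasks t3` on rid: keep only rows whose t2.rid appears in t3.
Result: 3 row(s).

3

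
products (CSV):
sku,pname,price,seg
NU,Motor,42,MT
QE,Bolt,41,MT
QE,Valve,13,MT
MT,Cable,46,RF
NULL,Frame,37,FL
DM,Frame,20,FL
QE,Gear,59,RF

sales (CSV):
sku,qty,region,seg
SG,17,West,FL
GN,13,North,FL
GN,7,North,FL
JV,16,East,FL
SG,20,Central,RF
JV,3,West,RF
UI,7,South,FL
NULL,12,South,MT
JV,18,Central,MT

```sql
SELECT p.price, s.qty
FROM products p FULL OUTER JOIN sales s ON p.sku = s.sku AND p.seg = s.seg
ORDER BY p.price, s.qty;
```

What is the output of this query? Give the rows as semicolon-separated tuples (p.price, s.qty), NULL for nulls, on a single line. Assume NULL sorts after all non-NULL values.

FULL OUTER JOIN keeps every row from both sides; unmatched rows get NULL for the other side's columns.
Matching on p.sku = s.sku AND p.seg = s.seg. A NULL in a compared column never satisfies the condition.
- sku=NU, seg=MT: no s row matches, row kept with s columns NULL.
- sku=QE, seg=MT: no s row matches, row kept with s columns NULL.
- sku=QE, seg=MT: no s row matches, row kept with s columns NULL.
- sku=MT, seg=RF: no s row matches, row kept with s columns NULL.
- sku=NULL, seg=FL: no s row matches, row kept with s columns NULL.
- sku=DM, seg=FL: no s row matches, row kept with s columns NULL.
- sku=QE, seg=RF: no s row matches, row kept with s columns NULL.
- 9 s row(s) had no p match → kept, p columns NULL.

(13, NULL); (20, NULL); (37, NULL); (41, NULL); (42, NULL); (46, NULL); (59, NULL); (NULL, 3); (NULL, 7); (NULL, 7); (NULL, 12); (NULL, 13); (NULL, 16); (NULL, 17); (NULL, 18); (NULL, 20)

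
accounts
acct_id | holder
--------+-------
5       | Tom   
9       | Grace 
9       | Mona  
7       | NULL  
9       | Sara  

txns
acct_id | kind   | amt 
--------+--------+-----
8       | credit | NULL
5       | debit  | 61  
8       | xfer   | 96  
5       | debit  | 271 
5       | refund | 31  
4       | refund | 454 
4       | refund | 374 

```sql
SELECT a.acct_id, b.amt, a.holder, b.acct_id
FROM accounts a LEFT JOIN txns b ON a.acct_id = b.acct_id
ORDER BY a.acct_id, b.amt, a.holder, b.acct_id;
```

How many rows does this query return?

LEFT JOIN keeps every row from `accounts`; unmatched rows get NULL for `txns`'s columns.
Matching on a.acct_id = b.acct_id.
- a (acct_id=5) pairs with 3 row(s) of b.
- a (acct_id=9) has no partner → padded with NULL.
- a (acct_id=9) has no partner → padded with NULL.
- a (acct_id=7) has no partner → padded with NULL.
- a (acct_id=9) has no partner → padded with NULL.
Total: 3 matched + 4 padded = 7 rows.

7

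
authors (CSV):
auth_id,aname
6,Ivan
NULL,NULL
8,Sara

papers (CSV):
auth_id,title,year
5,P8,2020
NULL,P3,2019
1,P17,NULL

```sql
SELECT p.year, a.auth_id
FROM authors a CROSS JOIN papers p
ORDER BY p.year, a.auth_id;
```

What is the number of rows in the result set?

9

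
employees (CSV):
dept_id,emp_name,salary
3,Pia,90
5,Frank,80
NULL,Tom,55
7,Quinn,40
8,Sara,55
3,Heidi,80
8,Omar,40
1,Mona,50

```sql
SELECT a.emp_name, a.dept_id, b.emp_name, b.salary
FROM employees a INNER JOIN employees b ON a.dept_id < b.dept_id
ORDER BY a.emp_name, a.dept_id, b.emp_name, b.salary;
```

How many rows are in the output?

19

INNER JOIN keeps only pairs where the ON condition holds.
Matching on a.dept_id < b.dept_id. A NULL in a compared column never satisfies the condition.
- a row (dept_id=3): matches 4 b row(s) → 4 output row(s).
- a row (dept_id=5): matches 3 b row(s) → 3 output row(s).
- a row (dept_id=NULL): no match → dropped.
- a row (dept_id=7): matches 2 b row(s) → 2 output row(s).
- a row (dept_id=8): no match → dropped.
- a row (dept_id=3): matches 4 b row(s) → 4 output row(s).
- a row (dept_id=8): no match → dropped.
- a row (dept_id=1): matches 6 b row(s) → 6 output row(s).
Total: 19 rows.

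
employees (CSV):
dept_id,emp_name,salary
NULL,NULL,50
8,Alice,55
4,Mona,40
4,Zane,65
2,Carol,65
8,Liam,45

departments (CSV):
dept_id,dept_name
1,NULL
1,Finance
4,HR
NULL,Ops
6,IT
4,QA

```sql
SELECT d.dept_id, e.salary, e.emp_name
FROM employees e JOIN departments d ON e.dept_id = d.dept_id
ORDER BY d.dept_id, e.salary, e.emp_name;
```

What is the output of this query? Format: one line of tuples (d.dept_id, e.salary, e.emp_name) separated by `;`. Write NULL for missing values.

INNER JOIN keeps only pairs where the ON condition holds.
Matching on e.dept_id = d.dept_id. A NULL in a compared column never satisfies the condition.
- e row (dept_id=NULL): no match → dropped.
- e row (dept_id=8): no match → dropped.
- e row (dept_id=4): matches 2 d row(s) → 2 output row(s).
- e row (dept_id=4): matches 2 d row(s) → 2 output row(s).
- e row (dept_id=2): no match → dropped.
- e row (dept_id=8): no match → dropped.
After projecting and ordering:
d.dept_id | e.salary | e.emp_name
4 | 40 | Mona
4 | 40 | Mona
4 | 65 | Zane
4 | 65 | Zane

(4, 40, Mona); (4, 40, Mona); (4, 65, Zane); (4, 65, Zane)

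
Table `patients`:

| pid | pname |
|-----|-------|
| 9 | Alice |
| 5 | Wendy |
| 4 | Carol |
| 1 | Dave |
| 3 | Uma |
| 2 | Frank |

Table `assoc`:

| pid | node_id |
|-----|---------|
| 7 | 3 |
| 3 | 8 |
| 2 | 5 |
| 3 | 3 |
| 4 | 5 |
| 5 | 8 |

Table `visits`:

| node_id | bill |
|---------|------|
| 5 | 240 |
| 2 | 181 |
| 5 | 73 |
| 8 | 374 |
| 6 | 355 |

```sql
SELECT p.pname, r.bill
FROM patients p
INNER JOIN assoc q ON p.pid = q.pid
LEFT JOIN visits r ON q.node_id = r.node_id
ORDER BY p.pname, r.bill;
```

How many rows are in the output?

7

Joins associate left-to-right: patients INNER JOIN assoc on pid gives 5 intermediate row(s).
Then LEFT JOIN `visits r` on node_id: each of those 5 rows is kept; rows whose q.node_id has no match in r get NULL for r's columns.
Result: 7 row(s).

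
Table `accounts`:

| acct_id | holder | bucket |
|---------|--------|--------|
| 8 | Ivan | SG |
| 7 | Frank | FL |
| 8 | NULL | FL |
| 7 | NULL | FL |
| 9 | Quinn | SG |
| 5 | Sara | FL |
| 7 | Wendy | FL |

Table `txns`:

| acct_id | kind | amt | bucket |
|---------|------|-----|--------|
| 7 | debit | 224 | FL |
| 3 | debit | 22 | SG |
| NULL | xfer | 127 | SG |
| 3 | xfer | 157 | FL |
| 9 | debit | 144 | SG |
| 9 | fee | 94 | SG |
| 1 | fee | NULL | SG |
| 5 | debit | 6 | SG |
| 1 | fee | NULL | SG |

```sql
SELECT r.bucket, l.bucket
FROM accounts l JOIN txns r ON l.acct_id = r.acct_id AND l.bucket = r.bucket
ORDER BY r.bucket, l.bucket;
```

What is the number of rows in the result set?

5

INNER JOIN keeps only pairs where the ON condition holds.
Matching on l.acct_id = r.acct_id AND l.bucket = r.bucket. A NULL in a compared column never satisfies the condition.
- l (acct_id=8, bucket=SG) has no partner → excluded.
- l (acct_id=7, bucket=FL) pairs with 1 row(s) of r.
- l (acct_id=8, bucket=FL) has no partner → excluded.
- l (acct_id=7, bucket=FL) pairs with 1 row(s) of r.
- l (acct_id=9, bucket=SG) pairs with 2 row(s) of r.
- l (acct_id=5, bucket=FL) has no partner → excluded.
- l (acct_id=7, bucket=FL) pairs with 1 row(s) of r.
Total: 5 rows.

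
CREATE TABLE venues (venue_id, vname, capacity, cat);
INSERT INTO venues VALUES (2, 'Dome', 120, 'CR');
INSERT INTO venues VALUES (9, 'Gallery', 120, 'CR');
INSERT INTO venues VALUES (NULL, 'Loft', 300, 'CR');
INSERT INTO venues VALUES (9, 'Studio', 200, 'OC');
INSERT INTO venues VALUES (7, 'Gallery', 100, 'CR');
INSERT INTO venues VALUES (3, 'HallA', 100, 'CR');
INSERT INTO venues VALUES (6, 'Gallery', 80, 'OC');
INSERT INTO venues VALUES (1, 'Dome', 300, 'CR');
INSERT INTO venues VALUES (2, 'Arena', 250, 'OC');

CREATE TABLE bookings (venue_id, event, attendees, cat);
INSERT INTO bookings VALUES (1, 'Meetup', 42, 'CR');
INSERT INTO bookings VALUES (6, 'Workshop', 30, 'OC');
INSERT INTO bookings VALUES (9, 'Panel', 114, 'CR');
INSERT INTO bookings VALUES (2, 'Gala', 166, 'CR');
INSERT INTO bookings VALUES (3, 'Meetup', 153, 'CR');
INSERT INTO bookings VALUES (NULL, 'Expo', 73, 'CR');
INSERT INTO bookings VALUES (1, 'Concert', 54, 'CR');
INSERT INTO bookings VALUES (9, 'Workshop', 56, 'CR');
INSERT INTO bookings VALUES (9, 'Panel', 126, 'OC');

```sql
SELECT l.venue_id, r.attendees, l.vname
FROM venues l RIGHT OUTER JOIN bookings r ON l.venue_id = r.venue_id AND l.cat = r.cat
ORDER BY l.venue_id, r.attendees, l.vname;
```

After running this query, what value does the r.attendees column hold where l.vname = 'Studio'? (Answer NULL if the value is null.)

126

RIGHT JOIN keeps every row from `bookings`; unmatched rows get NULL for `venues`'s columns.
Matching on l.venue_id = r.venue_id AND l.cat = r.cat. A NULL in a compared column never satisfies the condition.
- venue_id=2, cat=CR: 1 matching r row(s), so 1 row(s) emitted.
- venue_id=9, cat=CR: 2 matching r row(s), so 2 row(s) emitted.
- venue_id=NULL, cat=CR: no matching r row.
- venue_id=9, cat=OC: 1 matching r row(s), so 1 row(s) emitted.
- venue_id=7, cat=CR: no matching r row.
- venue_id=3, cat=CR: 1 matching r row(s), so 1 row(s) emitted.
- venue_id=6, cat=OC: 1 matching r row(s), so 1 row(s) emitted.
- venue_id=1, cat=CR: 2 matching r row(s), so 2 row(s) emitted.
- venue_id=2, cat=OC: no matching r row.
- 1 r row(s) had no l match → kept, l columns NULL.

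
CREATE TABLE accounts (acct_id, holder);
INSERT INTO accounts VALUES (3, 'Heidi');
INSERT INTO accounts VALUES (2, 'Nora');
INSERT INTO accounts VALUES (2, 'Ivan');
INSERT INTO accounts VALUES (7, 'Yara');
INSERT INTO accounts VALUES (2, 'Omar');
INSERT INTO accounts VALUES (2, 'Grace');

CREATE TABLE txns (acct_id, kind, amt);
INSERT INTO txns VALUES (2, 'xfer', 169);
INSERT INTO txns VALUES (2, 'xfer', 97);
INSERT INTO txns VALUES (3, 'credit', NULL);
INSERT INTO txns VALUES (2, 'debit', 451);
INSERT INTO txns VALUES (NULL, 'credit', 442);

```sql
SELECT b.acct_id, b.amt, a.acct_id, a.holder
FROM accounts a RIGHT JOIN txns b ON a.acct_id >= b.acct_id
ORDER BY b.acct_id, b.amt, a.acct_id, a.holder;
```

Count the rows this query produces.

21

RIGHT JOIN keeps every row from `txns`; unmatched rows get NULL for `accounts`'s columns.
Matching on a.acct_id >= b.acct_id. A NULL in a compared column never satisfies the condition.
- a row (acct_id=3): matches 4 b row(s) → 4 output row(s).
- a row (acct_id=2): matches 3 b row(s) → 3 output row(s).
- a row (acct_id=2): matches 3 b row(s) → 3 output row(s).
- a row (acct_id=7): matches 4 b row(s) → 4 output row(s).
- a row (acct_id=2): matches 3 b row(s) → 3 output row(s).
- a row (acct_id=2): matches 3 b row(s) → 3 output row(s).
- 1 row(s) from b found no a partner → padded with NULL.
Total: 20 matched + 1 padded = 21 rows.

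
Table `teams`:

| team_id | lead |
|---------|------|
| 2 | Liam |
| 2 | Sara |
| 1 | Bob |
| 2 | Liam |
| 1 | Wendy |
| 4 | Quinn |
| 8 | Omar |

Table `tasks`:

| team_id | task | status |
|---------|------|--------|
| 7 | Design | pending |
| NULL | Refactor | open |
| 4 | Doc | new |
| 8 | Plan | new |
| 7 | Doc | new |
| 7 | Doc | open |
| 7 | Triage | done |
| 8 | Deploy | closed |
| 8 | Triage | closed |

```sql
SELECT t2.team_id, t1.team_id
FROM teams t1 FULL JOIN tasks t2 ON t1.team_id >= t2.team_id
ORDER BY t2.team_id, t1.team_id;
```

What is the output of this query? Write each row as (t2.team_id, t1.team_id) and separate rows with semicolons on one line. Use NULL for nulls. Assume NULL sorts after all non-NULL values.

(4, 4); (4, 8); (7, 8); (7, 8); (7, 8); (7, 8); (8, 8); (8, 8); (8, 8); (NULL, 1); (NULL, 1); (NULL, 2); (NULL, 2); (NULL, 2); (NULL, NULL)

FULL OUTER JOIN keeps every row from both sides; unmatched rows get NULL for the other side's columns.
Matching on t1.team_id >= t2.team_id. A NULL in a compared column never satisfies the condition.
Matched pairs: 9; unmatched t1 rows kept: 5; unmatched t2 rows kept: 1.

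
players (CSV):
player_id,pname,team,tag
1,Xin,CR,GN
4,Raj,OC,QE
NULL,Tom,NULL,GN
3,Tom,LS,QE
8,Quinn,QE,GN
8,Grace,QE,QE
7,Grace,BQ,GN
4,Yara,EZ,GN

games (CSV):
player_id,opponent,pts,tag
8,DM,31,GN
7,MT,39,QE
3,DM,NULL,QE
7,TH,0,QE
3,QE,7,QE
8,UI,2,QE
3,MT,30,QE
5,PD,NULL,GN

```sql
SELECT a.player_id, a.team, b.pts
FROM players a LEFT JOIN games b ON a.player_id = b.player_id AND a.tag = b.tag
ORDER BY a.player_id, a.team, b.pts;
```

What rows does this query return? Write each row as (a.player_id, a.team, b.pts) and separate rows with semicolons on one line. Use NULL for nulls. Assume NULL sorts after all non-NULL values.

LEFT JOIN keeps every row from `players`; unmatched rows get NULL for `games`'s columns.
Matching on a.player_id = b.player_id AND a.tag = b.tag. A NULL in a compared column never satisfies the condition.
- a[0] player_id=1, tag=GN → no match; kept with NULLs on the b side.
- a[1] player_id=4, tag=QE → no match; kept with NULLs on the b side.
- a[2] player_id=NULL, tag=GN → no match; kept with NULLs on the b side.
- a[3] player_id=3, tag=QE → 3 match(es) in b → 3 row(s).
- a[4] player_id=8, tag=GN → 1 match(es) in b → 1 row(s).
- a[5] player_id=8, tag=QE → 1 match(es) in b → 1 row(s).
- a[6] player_id=7, tag=GN → no match; kept with NULLs on the b side.
- a[7] player_id=4, tag=GN → no match; kept with NULLs on the b side.
After projecting and ordering:
a.player_id | a.team | b.pts
1 | CR | NULL
3 | LS | 7
3 | LS | 30
3 | LS | NULL
4 | EZ | NULL
4 | OC | NULL
7 | BQ | NULL
8 | QE | 2
8 | QE | 31
NULL | NULL | NULL

(1, CR, NULL); (3, LS, 7); (3, LS, 30); (3, LS, NULL); (4, EZ, NULL); (4, OC, NULL); (7, BQ, NULL); (8, QE, 2); (8, QE, 31); (NULL, NULL, NULL)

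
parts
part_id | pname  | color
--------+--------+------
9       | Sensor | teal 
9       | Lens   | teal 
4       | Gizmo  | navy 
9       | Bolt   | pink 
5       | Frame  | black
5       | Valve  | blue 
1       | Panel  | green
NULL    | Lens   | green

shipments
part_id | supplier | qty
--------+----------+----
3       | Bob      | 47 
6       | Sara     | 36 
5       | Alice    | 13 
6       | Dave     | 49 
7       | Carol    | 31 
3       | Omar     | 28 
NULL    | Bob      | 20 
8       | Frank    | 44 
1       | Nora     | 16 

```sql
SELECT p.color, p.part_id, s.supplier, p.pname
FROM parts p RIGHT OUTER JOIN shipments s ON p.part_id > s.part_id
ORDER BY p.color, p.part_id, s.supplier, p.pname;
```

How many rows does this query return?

RIGHT JOIN keeps every row from `shipments`; unmatched rows get NULL for `parts`'s columns.
Matching on p.part_id > s.part_id. A NULL in a compared column never satisfies the condition.
Matched pairs: 33; unmatched s rows kept: 1.
Total: 33 matched + 1 padded = 34 rows.

34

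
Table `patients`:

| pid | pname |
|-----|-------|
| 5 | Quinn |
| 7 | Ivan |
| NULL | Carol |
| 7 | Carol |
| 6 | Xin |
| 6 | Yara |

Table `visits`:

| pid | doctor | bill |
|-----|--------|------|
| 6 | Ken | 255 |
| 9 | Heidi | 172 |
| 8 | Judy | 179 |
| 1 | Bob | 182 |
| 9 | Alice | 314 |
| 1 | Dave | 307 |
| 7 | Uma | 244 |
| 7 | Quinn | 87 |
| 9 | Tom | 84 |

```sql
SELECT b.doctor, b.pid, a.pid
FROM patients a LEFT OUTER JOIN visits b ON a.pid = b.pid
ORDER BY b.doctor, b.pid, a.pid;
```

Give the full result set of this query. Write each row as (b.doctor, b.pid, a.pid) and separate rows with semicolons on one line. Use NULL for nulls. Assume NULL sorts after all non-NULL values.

LEFT JOIN keeps every row from `patients`; unmatched rows get NULL for `visits`'s columns.
Matching on a.pid = b.pid. A NULL in a compared column never satisfies the condition.
- a[0] pid=5 → no match; kept with NULLs on the b side.
- a[1] pid=7 → 2 match(es) in b → 2 row(s).
- a[2] pid=NULL → no match; kept with NULLs on the b side.
- a[3] pid=7 → 2 match(es) in b → 2 row(s).
- a[4] pid=6 → 1 match(es) in b → 1 row(s).
- a[5] pid=6 → 1 match(es) in b → 1 row(s).
After projecting and ordering:
b.doctor | b.pid | a.pid
Ken | 6 | 6
Ken | 6 | 6
Quinn | 7 | 7
Quinn | 7 | 7
Uma | 7 | 7
Uma | 7 | 7
NULL | NULL | 5
NULL | NULL | NULL

(Ken, 6, 6); (Ken, 6, 6); (Quinn, 7, 7); (Quinn, 7, 7); (Uma, 7, 7); (Uma, 7, 7); (NULL, NULL, 5); (NULL, NULL, NULL)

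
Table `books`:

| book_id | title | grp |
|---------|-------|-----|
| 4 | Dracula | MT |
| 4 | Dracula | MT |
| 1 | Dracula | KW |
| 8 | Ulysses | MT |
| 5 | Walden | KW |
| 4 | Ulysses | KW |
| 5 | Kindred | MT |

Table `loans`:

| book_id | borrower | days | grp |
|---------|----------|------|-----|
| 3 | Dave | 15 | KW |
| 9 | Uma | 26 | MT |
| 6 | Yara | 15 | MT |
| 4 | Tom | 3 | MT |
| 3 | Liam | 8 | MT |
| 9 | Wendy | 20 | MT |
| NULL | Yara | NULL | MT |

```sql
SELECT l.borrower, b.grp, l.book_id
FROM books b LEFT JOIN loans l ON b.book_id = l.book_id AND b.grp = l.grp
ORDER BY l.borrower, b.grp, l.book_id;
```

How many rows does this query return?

7

LEFT JOIN keeps every row from `books`; unmatched rows get NULL for `loans`'s columns.
Matching on b.book_id = l.book_id AND b.grp = l.grp. A NULL in a compared column never satisfies the condition.
- b (book_id=4, grp=MT) pairs with 1 row(s) of l.
- b (book_id=4, grp=MT) pairs with 1 row(s) of l.
- b (book_id=1, grp=KW) has no partner → padded with NULL.
- b (book_id=8, grp=MT) has no partner → padded with NULL.
- b (book_id=5, grp=KW) has no partner → padded with NULL.
- b (book_id=4, grp=KW) has no partner → padded with NULL.
- b (book_id=5, grp=MT) has no partner → padded with NULL.
Total: 2 matched + 5 padded = 7 rows.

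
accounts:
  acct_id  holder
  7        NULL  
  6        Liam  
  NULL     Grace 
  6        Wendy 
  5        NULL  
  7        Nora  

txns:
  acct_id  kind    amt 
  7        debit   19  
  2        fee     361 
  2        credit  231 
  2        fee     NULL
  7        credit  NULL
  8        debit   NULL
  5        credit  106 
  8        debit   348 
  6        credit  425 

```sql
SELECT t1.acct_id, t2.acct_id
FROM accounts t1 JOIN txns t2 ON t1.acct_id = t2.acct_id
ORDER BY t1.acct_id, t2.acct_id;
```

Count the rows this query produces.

INNER JOIN keeps only pairs where the ON condition holds.
Matching on t1.acct_id = t2.acct_id. A NULL in a compared column never satisfies the condition.
- t1[0] acct_id=7 → 2 match(es) in t2 → 2 row(s).
- t1[1] acct_id=6 → 1 match(es) in t2 → 1 row(s).
- t1[2] acct_id=NULL → no match; dropped.
- t1[3] acct_id=6 → 1 match(es) in t2 → 1 row(s).
- t1[4] acct_id=5 → 1 match(es) in t2 → 1 row(s).
- t1[5] acct_id=7 → 2 match(es) in t2 → 2 row(s).
Total: 7 rows.

7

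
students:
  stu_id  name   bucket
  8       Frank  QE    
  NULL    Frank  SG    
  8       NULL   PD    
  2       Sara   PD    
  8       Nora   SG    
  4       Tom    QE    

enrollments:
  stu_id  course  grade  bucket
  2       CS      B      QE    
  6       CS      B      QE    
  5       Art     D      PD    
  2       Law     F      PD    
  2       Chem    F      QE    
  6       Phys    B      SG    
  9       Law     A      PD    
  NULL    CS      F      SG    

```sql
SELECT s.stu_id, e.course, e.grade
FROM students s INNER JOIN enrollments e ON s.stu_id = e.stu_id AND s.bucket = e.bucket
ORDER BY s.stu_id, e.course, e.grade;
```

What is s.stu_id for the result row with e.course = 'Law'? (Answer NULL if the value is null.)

2

INNER JOIN keeps only pairs where the ON condition holds.
Matching on s.stu_id = e.stu_id AND s.bucket = e.bucket. A NULL in a compared column never satisfies the condition.
- s (stu_id=8, bucket=QE) has no partner → excluded.
- s (stu_id=NULL, bucket=SG) has no partner → excluded.
- s (stu_id=8, bucket=PD) has no partner → excluded.
- s (stu_id=2, bucket=PD) pairs with 1 row(s) of e.
- s (stu_id=8, bucket=SG) has no partner → excluded.
- s (stu_id=4, bucket=QE) has no partner → excluded.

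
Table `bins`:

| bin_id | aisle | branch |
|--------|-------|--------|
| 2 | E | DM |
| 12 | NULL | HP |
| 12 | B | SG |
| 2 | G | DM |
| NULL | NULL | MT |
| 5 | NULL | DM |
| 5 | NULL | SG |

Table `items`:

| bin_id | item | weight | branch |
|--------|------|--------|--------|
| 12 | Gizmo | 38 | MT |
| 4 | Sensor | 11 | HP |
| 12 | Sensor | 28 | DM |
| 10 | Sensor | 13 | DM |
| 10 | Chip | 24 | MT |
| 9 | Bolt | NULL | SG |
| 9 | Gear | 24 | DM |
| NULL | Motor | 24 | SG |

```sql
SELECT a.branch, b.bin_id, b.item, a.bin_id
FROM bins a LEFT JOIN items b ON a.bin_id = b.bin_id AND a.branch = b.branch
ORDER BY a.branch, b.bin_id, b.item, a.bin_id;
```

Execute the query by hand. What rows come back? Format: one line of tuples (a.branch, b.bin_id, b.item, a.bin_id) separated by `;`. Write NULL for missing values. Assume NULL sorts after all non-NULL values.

(DM, NULL, NULL, 2); (DM, NULL, NULL, 2); (DM, NULL, NULL, 5); (HP, NULL, NULL, 12); (MT, NULL, NULL, NULL); (SG, NULL, NULL, 5); (SG, NULL, NULL, 12)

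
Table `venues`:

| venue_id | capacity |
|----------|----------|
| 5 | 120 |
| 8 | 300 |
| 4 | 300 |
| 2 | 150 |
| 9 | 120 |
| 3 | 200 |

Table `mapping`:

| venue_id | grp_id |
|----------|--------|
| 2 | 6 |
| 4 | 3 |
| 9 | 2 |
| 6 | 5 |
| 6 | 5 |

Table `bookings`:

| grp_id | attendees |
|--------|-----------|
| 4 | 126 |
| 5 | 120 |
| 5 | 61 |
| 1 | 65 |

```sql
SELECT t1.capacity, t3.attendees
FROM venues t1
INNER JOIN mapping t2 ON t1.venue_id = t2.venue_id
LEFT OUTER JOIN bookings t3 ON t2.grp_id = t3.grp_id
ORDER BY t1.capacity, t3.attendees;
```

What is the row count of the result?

3

Joins associate left-to-right: venues INNER JOIN mapping on venue_id gives 3 intermediate row(s).
Then LEFT JOIN `bookings t3` on grp_id: each of those 3 rows is kept; rows whose t2.grp_id has no match in t3 get NULL for t3's columns.
Result: 3 row(s).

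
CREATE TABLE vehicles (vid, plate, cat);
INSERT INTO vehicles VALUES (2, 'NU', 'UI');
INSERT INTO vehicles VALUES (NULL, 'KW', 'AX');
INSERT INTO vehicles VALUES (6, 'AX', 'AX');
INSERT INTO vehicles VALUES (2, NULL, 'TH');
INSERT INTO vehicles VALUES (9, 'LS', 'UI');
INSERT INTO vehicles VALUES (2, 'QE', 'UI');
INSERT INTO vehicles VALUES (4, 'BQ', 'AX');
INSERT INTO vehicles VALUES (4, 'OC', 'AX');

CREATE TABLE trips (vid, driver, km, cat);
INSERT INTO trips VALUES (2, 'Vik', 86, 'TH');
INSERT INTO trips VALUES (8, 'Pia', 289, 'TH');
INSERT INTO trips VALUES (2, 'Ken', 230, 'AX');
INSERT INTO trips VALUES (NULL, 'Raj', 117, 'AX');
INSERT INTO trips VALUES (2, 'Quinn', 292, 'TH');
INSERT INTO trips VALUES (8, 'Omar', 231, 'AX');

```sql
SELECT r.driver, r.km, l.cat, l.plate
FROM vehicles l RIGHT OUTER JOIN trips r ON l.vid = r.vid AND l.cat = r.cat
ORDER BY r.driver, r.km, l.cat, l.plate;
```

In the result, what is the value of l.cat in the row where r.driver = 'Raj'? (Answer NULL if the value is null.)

RIGHT JOIN keeps every row from `trips`; unmatched rows get NULL for `vehicles`'s columns.
Matching on l.vid = r.vid AND l.cat = r.cat. A NULL in a compared column never satisfies the condition.
Matched pairs: 2; unmatched r rows kept: 4.

NULL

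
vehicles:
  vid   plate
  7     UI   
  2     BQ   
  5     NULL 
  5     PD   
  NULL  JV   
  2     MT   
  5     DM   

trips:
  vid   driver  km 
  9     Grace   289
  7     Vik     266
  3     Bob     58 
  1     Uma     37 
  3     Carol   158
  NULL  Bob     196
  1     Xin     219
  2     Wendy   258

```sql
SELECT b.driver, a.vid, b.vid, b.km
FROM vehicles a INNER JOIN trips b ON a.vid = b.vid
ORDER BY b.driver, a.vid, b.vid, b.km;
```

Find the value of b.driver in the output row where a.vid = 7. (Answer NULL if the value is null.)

Vik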